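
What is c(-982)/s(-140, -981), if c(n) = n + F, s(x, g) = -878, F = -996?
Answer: 989/439 ≈ 2.2528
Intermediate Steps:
c(n) = -996 + n (c(n) = n - 996 = -996 + n)
c(-982)/s(-140, -981) = (-996 - 982)/(-878) = -1978*(-1/878) = 989/439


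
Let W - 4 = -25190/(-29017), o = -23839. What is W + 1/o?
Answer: 3367420445/691736263 ≈ 4.8681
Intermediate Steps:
W = 141258/29017 (W = 4 - 25190/(-29017) = 4 - 25190*(-1/29017) = 4 + 25190/29017 = 141258/29017 ≈ 4.8681)
W + 1/o = 141258/29017 + 1/(-23839) = 141258/29017 - 1/23839 = 3367420445/691736263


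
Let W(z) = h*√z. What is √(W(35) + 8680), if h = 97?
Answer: √(8680 + 97*√35) ≈ 96.197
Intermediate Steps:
W(z) = 97*√z
√(W(35) + 8680) = √(97*√35 + 8680) = √(8680 + 97*√35)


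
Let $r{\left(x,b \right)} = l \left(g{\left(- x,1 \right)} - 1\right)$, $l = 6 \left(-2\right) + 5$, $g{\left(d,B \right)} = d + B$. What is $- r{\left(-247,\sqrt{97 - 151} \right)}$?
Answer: $1729$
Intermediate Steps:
$g{\left(d,B \right)} = B + d$
$l = -7$ ($l = -12 + 5 = -7$)
$r{\left(x,b \right)} = 7 x$ ($r{\left(x,b \right)} = - 7 \left(\left(1 - x\right) - 1\right) = - 7 \left(- x\right) = 7 x$)
$- r{\left(-247,\sqrt{97 - 151} \right)} = - 7 \left(-247\right) = \left(-1\right) \left(-1729\right) = 1729$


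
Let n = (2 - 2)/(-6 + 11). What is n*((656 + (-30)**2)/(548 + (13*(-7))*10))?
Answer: 0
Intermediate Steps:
n = 0 (n = 0/5 = 0*(1/5) = 0)
n*((656 + (-30)**2)/(548 + (13*(-7))*10)) = 0*((656 + (-30)**2)/(548 + (13*(-7))*10)) = 0*((656 + 900)/(548 - 91*10)) = 0*(1556/(548 - 910)) = 0*(1556/(-362)) = 0*(1556*(-1/362)) = 0*(-778/181) = 0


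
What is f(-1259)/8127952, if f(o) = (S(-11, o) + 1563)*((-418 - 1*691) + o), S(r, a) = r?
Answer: -229696/507997 ≈ -0.45216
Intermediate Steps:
f(o) = -1721168 + 1552*o (f(o) = (-11 + 1563)*((-418 - 1*691) + o) = 1552*((-418 - 691) + o) = 1552*(-1109 + o) = -1721168 + 1552*o)
f(-1259)/8127952 = (-1721168 + 1552*(-1259))/8127952 = (-1721168 - 1953968)*(1/8127952) = -3675136*1/8127952 = -229696/507997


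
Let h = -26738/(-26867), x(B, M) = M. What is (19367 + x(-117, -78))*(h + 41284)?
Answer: 21395435300174/26867 ≈ 7.9635e+8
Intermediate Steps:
h = 26738/26867 (h = -26738*(-1/26867) = 26738/26867 ≈ 0.99520)
(19367 + x(-117, -78))*(h + 41284) = (19367 - 78)*(26738/26867 + 41284) = 19289*(1109203966/26867) = 21395435300174/26867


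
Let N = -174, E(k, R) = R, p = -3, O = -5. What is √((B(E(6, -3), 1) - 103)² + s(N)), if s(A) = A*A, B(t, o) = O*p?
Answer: 2*√9505 ≈ 194.99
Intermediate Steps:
B(t, o) = 15 (B(t, o) = -5*(-3) = 15)
s(A) = A²
√((B(E(6, -3), 1) - 103)² + s(N)) = √((15 - 103)² + (-174)²) = √((-88)² + 30276) = √(7744 + 30276) = √38020 = 2*√9505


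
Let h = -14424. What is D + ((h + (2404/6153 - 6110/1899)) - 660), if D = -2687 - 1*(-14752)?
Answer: -11769559009/3894849 ≈ -3021.8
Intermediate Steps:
D = 12065 (D = -2687 + 14752 = 12065)
D + ((h + (2404/6153 - 6110/1899)) - 660) = 12065 + ((-14424 + (2404/6153 - 6110/1899)) - 660) = 12065 + ((-14424 - 11009878/3894849) - 660) = 12065 + (-56190311854/3894849 - 660) = 12065 - 58760912194/3894849 = -11769559009/3894849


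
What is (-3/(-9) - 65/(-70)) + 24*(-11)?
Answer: -11035/42 ≈ -262.74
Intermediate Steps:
(-3/(-9) - 65/(-70)) + 24*(-11) = (-3*(-⅑) - 65*(-1/70)) - 264 = (⅓ + 13/14) - 264 = 53/42 - 264 = -11035/42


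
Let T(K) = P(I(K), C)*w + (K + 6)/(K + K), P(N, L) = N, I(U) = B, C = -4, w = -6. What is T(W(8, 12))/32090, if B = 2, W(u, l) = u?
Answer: -89/256720 ≈ -0.00034668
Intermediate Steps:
I(U) = 2
T(K) = -12 + (6 + K)/(2*K) (T(K) = 2*(-6) + (K + 6)/(K + K) = -12 + (6 + K)/((2*K)) = -12 + (6 + K)*(1/(2*K)) = -12 + (6 + K)/(2*K))
T(W(8, 12))/32090 = (-23/2 + 3/8)/32090 = (-23/2 + 3*(1/8))*(1/32090) = (-23/2 + 3/8)*(1/32090) = -89/8*1/32090 = -89/256720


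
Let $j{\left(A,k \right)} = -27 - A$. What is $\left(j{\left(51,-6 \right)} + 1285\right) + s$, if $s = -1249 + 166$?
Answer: $124$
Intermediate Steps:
$s = -1083$
$\left(j{\left(51,-6 \right)} + 1285\right) + s = \left(\left(-27 - 51\right) + 1285\right) - 1083 = \left(-78 + 1285\right) - 1083 = 1207 - 1083 = 124$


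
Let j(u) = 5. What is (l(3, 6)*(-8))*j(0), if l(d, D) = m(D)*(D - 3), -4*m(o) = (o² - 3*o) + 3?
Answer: 630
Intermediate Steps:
m(o) = -¾ - o²/4 + 3*o/4 (m(o) = -((o² - 3*o) + 3)/4 = -(3 + o² - 3*o)/4 = -¾ - o²/4 + 3*o/4)
l(d, D) = (-3 + D)*(-¾ - D²/4 + 3*D/4) (l(d, D) = (-¾ - D²/4 + 3*D/4)*(D - 3) = (-¾ - D²/4 + 3*D/4)*(-3 + D) = (-3 + D)*(-¾ - D²/4 + 3*D/4))
(l(3, 6)*(-8))*j(0) = (-(-3 + 6)*(3 + 6² - 3*6)/4*(-8))*5 = (-¼*3*(3 + 36 - 18)*(-8))*5 = (-¼*3*21*(-8))*5 = -63/4*(-8)*5 = 126*5 = 630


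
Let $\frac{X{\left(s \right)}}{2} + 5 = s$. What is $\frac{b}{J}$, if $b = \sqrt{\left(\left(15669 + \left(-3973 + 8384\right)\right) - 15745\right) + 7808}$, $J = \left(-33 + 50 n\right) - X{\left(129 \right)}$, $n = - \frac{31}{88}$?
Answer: $- \frac{44 \sqrt{12143}}{13139} \approx -0.36902$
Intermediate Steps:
$X{\left(s \right)} = -10 + 2 s$
$n = - \frac{31}{88}$ ($n = \left(-31\right) \frac{1}{88} = - \frac{31}{88} \approx -0.35227$)
$J = - \frac{13139}{44}$ ($J = \left(-33 + 50 \left(- \frac{31}{88}\right)\right) - \left(-10 + 2 \cdot 129\right) = \left(-33 - \frac{775}{44}\right) - \left(-10 + 258\right) = - \frac{2227}{44} - 248 = - \frac{13139}{44} \approx -298.61$)
$b = \sqrt{12143}$ ($b = \sqrt{\left(\left(15669 + 4411\right) - 15745\right) + 7808} = \sqrt{\left(20080 - 15745\right) + 7808} = \sqrt{4335 + 7808} = \sqrt{12143} \approx 110.2$)
$\frac{b}{J} = \frac{\sqrt{12143}}{- \frac{13139}{44}} = \sqrt{12143} \left(- \frac{44}{13139}\right) = - \frac{44 \sqrt{12143}}{13139}$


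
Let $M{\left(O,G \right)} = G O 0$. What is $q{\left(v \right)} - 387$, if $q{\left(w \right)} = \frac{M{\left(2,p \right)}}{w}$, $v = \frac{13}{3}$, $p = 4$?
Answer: $-387$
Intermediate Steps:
$M{\left(O,G \right)} = 0$
$v = \frac{13}{3}$ ($v = 13 \cdot \frac{1}{3} = \frac{13}{3} \approx 4.3333$)
$q{\left(w \right)} = 0$ ($q{\left(w \right)} = \frac{0}{w} = 0$)
$q{\left(v \right)} - 387 = 0 - 387 = -387$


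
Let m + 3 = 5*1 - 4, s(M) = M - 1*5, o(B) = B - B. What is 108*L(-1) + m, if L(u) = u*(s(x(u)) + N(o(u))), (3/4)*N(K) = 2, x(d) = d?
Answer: 358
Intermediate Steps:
o(B) = 0
N(K) = 8/3 (N(K) = (4/3)*2 = 8/3)
s(M) = -5 + M (s(M) = M - 5 = -5 + M)
L(u) = u*(-7/3 + u) (L(u) = u*((-5 + u) + 8/3) = u*(-7/3 + u))
m = -2 (m = -3 + (5*1 - 4) = -3 + (5 - 4) = -3 + 1 = -2)
108*L(-1) + m = 108*((1/3)*(-1)*(-7 + 3*(-1))) - 2 = 108*((1/3)*(-1)*(-7 - 3)) - 2 = 108*((1/3)*(-1)*(-10)) - 2 = 108*(10/3) - 2 = 360 - 2 = 358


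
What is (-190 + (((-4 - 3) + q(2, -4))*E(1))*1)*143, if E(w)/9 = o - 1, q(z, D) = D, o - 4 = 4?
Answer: -126269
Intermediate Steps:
o = 8 (o = 4 + 4 = 8)
E(w) = 63 (E(w) = 9*(8 - 1) = 9*7 = 63)
(-190 + (((-4 - 3) + q(2, -4))*E(1))*1)*143 = (-190 + (((-4 - 3) - 4)*63)*1)*143 = (-190 + ((-7 - 4)*63)*1)*143 = (-190 - 11*63*1)*143 = (-190 - 693*1)*143 = (-190 - 693)*143 = -883*143 = -126269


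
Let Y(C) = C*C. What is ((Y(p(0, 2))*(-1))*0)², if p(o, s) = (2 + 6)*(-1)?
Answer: 0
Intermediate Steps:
p(o, s) = -8 (p(o, s) = 8*(-1) = -8)
Y(C) = C²
((Y(p(0, 2))*(-1))*0)² = (((-8)²*(-1))*0)² = ((64*(-1))*0)² = (-64*0)² = 0² = 0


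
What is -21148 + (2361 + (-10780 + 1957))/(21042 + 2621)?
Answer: -500431586/23663 ≈ -21148.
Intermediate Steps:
-21148 + (2361 + (-10780 + 1957))/(21042 + 2621) = -21148 + (2361 - 8823)/23663 = -21148 - 6462*1/23663 = -21148 - 6462/23663 = -500431586/23663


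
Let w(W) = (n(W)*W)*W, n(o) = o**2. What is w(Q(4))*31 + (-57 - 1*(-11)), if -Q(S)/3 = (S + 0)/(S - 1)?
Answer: 7890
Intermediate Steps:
Q(S) = -3*S/(-1 + S) (Q(S) = -3*(S + 0)/(S - 1) = -3*S/(-1 + S))
w(W) = W**4 (w(W) = (W**2*W)*W = W**3*W = W**4)
w(Q(4))*31 + (-57 - 1*(-11)) = (-3*4/(-1 + 4))**4*31 + (-57 - 1*(-11)) = (-3*4/3)**4*31 + (-57 + 11) = (-3*4*1/3)**4*31 - 46 = (-4)**4*31 - 46 = 256*31 - 46 = 7936 - 46 = 7890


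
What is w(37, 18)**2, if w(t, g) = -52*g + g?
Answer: 842724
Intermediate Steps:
w(t, g) = -51*g
w(37, 18)**2 = (-51*18)**2 = (-918)**2 = 842724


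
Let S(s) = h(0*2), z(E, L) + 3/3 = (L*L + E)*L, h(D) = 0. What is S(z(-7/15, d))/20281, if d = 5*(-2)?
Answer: 0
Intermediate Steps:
d = -10
z(E, L) = -1 + L*(E + L²) (z(E, L) = -1 + (L*L + E)*L = -1 + (L² + E)*L = -1 + (E + L²)*L = -1 + L*(E + L²))
S(s) = 0
S(z(-7/15, d))/20281 = 0/20281 = 0*(1/20281) = 0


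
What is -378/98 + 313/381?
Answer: -8096/2667 ≈ -3.0356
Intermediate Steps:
-378/98 + 313/381 = -378*1/98 + 313*(1/381) = -27/7 + 313/381 = -8096/2667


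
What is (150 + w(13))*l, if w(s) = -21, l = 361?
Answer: 46569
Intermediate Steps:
(150 + w(13))*l = (150 - 21)*361 = 129*361 = 46569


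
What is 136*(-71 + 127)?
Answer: 7616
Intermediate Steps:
136*(-71 + 127) = 136*56 = 7616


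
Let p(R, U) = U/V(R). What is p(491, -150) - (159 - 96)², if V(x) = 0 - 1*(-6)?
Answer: -3994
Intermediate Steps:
V(x) = 6 (V(x) = 0 + 6 = 6)
p(R, U) = U/6
p(491, -150) - (159 - 96)² = (⅙)*(-150) - (159 - 96)² = -25 - 1*63² = -25 - 1*3969 = -25 - 3969 = -3994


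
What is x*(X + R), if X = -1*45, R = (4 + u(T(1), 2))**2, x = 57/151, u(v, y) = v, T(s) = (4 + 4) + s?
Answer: 7068/151 ≈ 46.808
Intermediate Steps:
T(s) = 8 + s
x = 57/151 (x = 57*(1/151) = 57/151 ≈ 0.37748)
R = 169 (R = (4 + (8 + 1))**2 = (4 + 9)**2 = 13**2 = 169)
X = -45
x*(X + R) = 57*(-45 + 169)/151 = (57/151)*124 = 7068/151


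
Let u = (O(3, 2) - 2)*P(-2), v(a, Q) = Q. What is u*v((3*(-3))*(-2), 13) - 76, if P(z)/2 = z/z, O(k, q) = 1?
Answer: -102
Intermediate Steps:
P(z) = 2 (P(z) = 2*(z/z) = 2*1 = 2)
u = -2 (u = (1 - 2)*2 = -1*2 = -2)
u*v((3*(-3))*(-2), 13) - 76 = -2*13 - 76 = -26 - 76 = -102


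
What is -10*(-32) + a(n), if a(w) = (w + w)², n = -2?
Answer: 336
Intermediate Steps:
a(w) = 4*w² (a(w) = (2*w)² = 4*w²)
-10*(-32) + a(n) = -10*(-32) + 4*(-2)² = 320 + 4*4 = 320 + 16 = 336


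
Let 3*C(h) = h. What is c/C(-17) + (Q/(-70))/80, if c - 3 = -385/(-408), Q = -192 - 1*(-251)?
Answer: -1143351/1618400 ≈ -0.70647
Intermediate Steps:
Q = 59 (Q = -192 + 251 = 59)
C(h) = h/3
c = 1609/408 (c = 3 - 385/(-408) = 3 - 385*(-1/408) = 3 + 385/408 = 1609/408 ≈ 3.9436)
c/C(-17) + (Q/(-70))/80 = 1609/(408*(((⅓)*(-17)))) + (59/(-70))/80 = 1609/(408*(-17/3)) + (59*(-1/70))*(1/80) = (1609/408)*(-3/17) - 59/70*1/80 = -1609/2312 - 59/5600 = -1143351/1618400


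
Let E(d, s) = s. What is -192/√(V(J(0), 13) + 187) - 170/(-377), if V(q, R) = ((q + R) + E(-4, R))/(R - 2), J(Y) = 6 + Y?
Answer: 170/377 - 192*√22979/2089 ≈ -13.482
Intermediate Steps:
V(q, R) = (q + 2*R)/(-2 + R) (V(q, R) = ((q + R) + R)/(R - 2) = ((R + q) + R)/(-2 + R) = (q + 2*R)/(-2 + R))
-192/√(V(J(0), 13) + 187) - 170/(-377) = -192/√(((6 + 0) + 2*13)/(-2 + 13) + 187) - 170/(-377) = -192/√((6 + 26)/11 + 187) - 170*(-1/377) = -192/√((1/11)*32 + 187) + 170/377 = -192/√(32/11 + 187) + 170/377 = -192*√22979/2089 + 170/377 = 170/377 - 192*√22979/2089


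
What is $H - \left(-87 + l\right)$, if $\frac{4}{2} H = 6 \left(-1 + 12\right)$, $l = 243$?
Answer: $-123$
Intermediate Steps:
$H = 33$ ($H = \frac{6 \left(-1 + 12\right)}{2} = \frac{6 \cdot 11}{2} = \frac{1}{2} \cdot 66 = 33$)
$H - \left(-87 + l\right) = 33 - \left(-87 + 243\right) = 33 - 156 = -123$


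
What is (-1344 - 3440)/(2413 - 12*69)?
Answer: -4784/1585 ≈ -3.0183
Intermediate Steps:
(-1344 - 3440)/(2413 - 12*69) = -4784/(2413 - 828) = -4784/1585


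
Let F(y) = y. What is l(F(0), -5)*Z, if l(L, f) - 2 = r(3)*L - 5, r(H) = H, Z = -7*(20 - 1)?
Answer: 399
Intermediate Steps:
Z = -133 (Z = -7*19 = -133)
l(L, f) = -3 + 3*L (l(L, f) = 2 + (3*L - 5) = 2 + (-5 + 3*L) = -3 + 3*L)
l(F(0), -5)*Z = (-3 + 3*0)*(-133) = (-3 + 0)*(-133) = -3*(-133) = 399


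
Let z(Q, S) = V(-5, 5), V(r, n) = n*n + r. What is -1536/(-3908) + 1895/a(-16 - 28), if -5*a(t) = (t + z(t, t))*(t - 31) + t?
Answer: -8582771/1715612 ≈ -5.0027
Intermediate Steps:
V(r, n) = r + n**2 (V(r, n) = n**2 + r = r + n**2)
z(Q, S) = 20 (z(Q, S) = -5 + 5**2 = -5 + 25 = 20)
a(t) = -t/5 - (-31 + t)*(20 + t)/5 (a(t) = -((t + 20)*(t - 31) + t)/5 = -((20 + t)*(-31 + t) + t)/5 = -((-31 + t)*(20 + t) + t)/5 = -(t + (-31 + t)*(20 + t))/5 = -t/5 - (-31 + t)*(20 + t)/5)
-1536/(-3908) + 1895/a(-16 - 28) = -1536/(-3908) + 1895/(124 + 2*(-16 - 28) - (-16 - 28)**2/5) = -1536*(-1/3908) + 1895/(124 + 2*(-44) - 1/5*(-44)**2) = 384/977 + 1895/(124 - 88 - 1/5*1936) = 384/977 + 1895/(124 - 88 - 1936/5) = 384/977 + 1895/(-1756/5) = 384/977 + 1895*(-5/1756) = 384/977 - 9475/1756 = -8582771/1715612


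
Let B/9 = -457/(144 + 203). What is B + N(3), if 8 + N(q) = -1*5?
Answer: -8624/347 ≈ -24.853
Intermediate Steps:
N(q) = -13 (N(q) = -8 - 1*5 = -8 - 5 = -13)
B = -4113/347 (B = 9*(-457/(144 + 203)) = 9*(-457/347) = -4113/347 ≈ -11.853)
B + N(3) = -4113/347 - 13 = -8624/347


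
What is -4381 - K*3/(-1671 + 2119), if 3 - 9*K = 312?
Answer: -1962585/448 ≈ -4380.8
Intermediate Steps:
K = -103/3 (K = ⅓ - ⅑*312 = ⅓ - 104/3 = -103/3 ≈ -34.333)
-4381 - K*3/(-1671 + 2119) = -4381 - (-103/3*3)/(-1671 + 2119) = -4381 - (-103)/448 = -4381 - 1*(-103/448) = -4381 + 103/448 = -1962585/448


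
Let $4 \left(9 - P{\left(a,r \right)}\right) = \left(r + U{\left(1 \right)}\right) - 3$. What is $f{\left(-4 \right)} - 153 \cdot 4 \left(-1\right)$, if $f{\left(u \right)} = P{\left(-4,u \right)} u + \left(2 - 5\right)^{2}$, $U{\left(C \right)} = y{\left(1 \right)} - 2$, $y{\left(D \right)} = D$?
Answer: $577$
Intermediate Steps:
$U{\left(C \right)} = -1$ ($U{\left(C \right)} = 1 - 2 = -1$)
$P{\left(a,r \right)} = 10 - \frac{r}{4}$ ($P{\left(a,r \right)} = 9 - \frac{\left(r - 1\right) - 3}{4} = 9 - \frac{\left(-1 + r\right) - 3}{4} = 9 - \frac{-4 + r}{4} = 9 - \left(-1 + \frac{r}{4}\right) = 10 - \frac{r}{4}$)
$f{\left(u \right)} = 9 + u \left(10 - \frac{u}{4}\right)$ ($f{\left(u \right)} = \left(10 - \frac{u}{4}\right) u + \left(2 - 5\right)^{2} = u \left(10 - \frac{u}{4}\right) + \left(-3\right)^{2} = u \left(10 - \frac{u}{4}\right) + 9 = 9 + u \left(10 - \frac{u}{4}\right)$)
$f{\left(-4 \right)} - 153 \cdot 4 \left(-1\right) = \left(9 - - (-40 - 4)\right) - 153 \cdot 4 \left(-1\right) = \left(9 - \left(-1\right) \left(-44\right)\right) - -612 = \left(9 - 44\right) + 612 = -35 + 612 = 577$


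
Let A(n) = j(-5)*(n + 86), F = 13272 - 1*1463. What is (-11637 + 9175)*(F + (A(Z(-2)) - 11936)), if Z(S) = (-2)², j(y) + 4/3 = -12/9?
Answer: 903554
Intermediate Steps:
j(y) = -8/3 (j(y) = -4/3 - 12/9 = -4/3 - 12*⅑ = -4/3 - 4/3 = -8/3)
F = 11809 (F = 13272 - 1463 = 11809)
Z(S) = 4
A(n) = -688/3 - 8*n/3 (A(n) = -8*(n + 86)/3 = -8*(86 + n)/3 = -688/3 - 8*n/3)
(-11637 + 9175)*(F + (A(Z(-2)) - 11936)) = (-11637 + 9175)*(11809 + ((-688/3 - 8/3*4) - 11936)) = -2462*(11809 + ((-688/3 - 32/3) - 11936)) = -2462*(11809 + (-240 - 11936)) = -2462*(11809 - 12176) = -2462*(-367) = 903554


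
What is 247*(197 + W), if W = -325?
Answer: -31616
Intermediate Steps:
247*(197 + W) = 247*(197 - 325) = 247*(-128) = -31616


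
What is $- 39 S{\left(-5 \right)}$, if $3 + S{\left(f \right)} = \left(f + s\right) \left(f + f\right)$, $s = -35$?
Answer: $-15483$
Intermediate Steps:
$S{\left(f \right)} = -3 + 2 f \left(-35 + f\right)$ ($S{\left(f \right)} = -3 + \left(f - 35\right) \left(f + f\right) = -3 + \left(-35 + f\right) 2 f = -3 + 2 f \left(-35 + f\right)$)
$- 39 S{\left(-5 \right)} = - 39 \left(-3 - -350 + 2 \left(-5\right)^{2}\right) = - 39 \left(-3 + 350 + 2 \cdot 25\right) = - 39 \left(-3 + 350 + 50\right) = \left(-39\right) 397 = -15483$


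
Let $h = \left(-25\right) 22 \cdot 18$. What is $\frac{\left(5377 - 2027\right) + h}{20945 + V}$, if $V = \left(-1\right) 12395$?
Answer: $- \frac{131}{171} \approx -0.76608$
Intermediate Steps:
$h = -9900$ ($h = \left(-550\right) 18 = -9900$)
$V = -12395$
$\frac{\left(5377 - 2027\right) + h}{20945 + V} = \frac{\left(5377 - 2027\right) - 9900}{20945 - 12395} = \frac{\left(5377 - 2027\right) - 9900}{8550} = \left(3350 - 9900\right) \frac{1}{8550} = \left(-6550\right) \frac{1}{8550} = - \frac{131}{171}$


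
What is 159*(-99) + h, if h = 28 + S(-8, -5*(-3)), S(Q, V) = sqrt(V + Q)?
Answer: -15713 + sqrt(7) ≈ -15710.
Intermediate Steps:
S(Q, V) = sqrt(Q + V)
h = 28 + sqrt(7) (h = 28 + sqrt(-8 - 5*(-3)) = 28 + sqrt(-8 + 15) = 28 + sqrt(7) ≈ 30.646)
159*(-99) + h = 159*(-99) + (28 + sqrt(7)) = -15741 + (28 + sqrt(7)) = -15713 + sqrt(7)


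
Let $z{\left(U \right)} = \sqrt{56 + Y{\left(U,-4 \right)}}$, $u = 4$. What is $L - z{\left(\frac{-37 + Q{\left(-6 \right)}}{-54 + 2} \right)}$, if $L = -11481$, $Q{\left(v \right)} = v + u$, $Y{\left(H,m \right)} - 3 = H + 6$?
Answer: $-11481 - \frac{\sqrt{263}}{2} \approx -11489.0$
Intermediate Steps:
$Y{\left(H,m \right)} = 9 + H$ ($Y{\left(H,m \right)} = 3 + \left(H + 6\right) = 3 + \left(6 + H\right) = 9 + H$)
$Q{\left(v \right)} = 4 + v$ ($Q{\left(v \right)} = v + 4 = 4 + v$)
$z{\left(U \right)} = \sqrt{65 + U}$ ($z{\left(U \right)} = \sqrt{56 + \left(9 + U\right)} = \sqrt{65 + U}$)
$L - z{\left(\frac{-37 + Q{\left(-6 \right)}}{-54 + 2} \right)} = -11481 - \sqrt{65 + \frac{-37 + \left(4 - 6\right)}{-54 + 2}} = -11481 - \sqrt{65 + \frac{-37 - 2}{-52}} = -11481 - \sqrt{65 - - \frac{3}{4}} = -11481 - \sqrt{65 + \frac{3}{4}} = -11481 - \sqrt{\frac{263}{4}} = -11481 - \frac{\sqrt{263}}{2}$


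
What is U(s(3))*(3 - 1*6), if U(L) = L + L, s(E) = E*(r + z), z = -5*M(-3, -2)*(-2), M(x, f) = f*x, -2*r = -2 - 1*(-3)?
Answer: -1071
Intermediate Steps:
r = -½ (r = -(-2 - 1*(-3))/2 = -(-2 + 3)/2 = -½*1 = -½ ≈ -0.50000)
z = 60 (z = -(-10)*(-3)*(-2) = -5*6*(-2) = -30*(-2) = 60)
s(E) = 119*E/2 (s(E) = E*(-½ + 60) = E*(119/2) = 119*E/2)
U(L) = 2*L
U(s(3))*(3 - 1*6) = (2*((119/2)*3))*(3 - 1*6) = (2*(357/2))*(3 - 6) = 357*(-3) = -1071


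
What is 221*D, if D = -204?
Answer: -45084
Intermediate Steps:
221*D = 221*(-204) = -45084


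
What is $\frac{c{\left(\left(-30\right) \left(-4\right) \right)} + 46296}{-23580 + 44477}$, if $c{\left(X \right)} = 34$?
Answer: $\frac{46330}{20897} \approx 2.2171$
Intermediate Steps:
$\frac{c{\left(\left(-30\right) \left(-4\right) \right)} + 46296}{-23580 + 44477} = \frac{34 + 46296}{-23580 + 44477} = \frac{46330}{20897}$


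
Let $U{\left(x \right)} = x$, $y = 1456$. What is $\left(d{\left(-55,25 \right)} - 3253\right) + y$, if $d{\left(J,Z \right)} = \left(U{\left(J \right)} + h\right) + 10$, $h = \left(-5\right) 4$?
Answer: $-1862$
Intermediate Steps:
$h = -20$
$d{\left(J,Z \right)} = -10 + J$ ($d{\left(J,Z \right)} = \left(J - 20\right) + 10 = \left(-20 + J\right) + 10 = -10 + J$)
$\left(d{\left(-55,25 \right)} - 3253\right) + y = \left(\left(-10 - 55\right) - 3253\right) + 1456 = \left(-65 - 3253\right) + 1456 = -3318 + 1456 = -1862$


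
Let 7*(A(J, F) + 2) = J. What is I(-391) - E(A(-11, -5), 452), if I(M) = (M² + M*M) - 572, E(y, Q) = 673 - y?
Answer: 2131594/7 ≈ 3.0451e+5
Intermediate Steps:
A(J, F) = -2 + J/7
I(M) = -572 + 2*M² (I(M) = (M² + M²) - 572 = 2*M² - 572 = -572 + 2*M²)
I(-391) - E(A(-11, -5), 452) = (-572 + 2*(-391)²) - (673 - (-2 + (⅐)*(-11))) = (-572 + 2*152881) - (673 - (-2 - 11/7)) = (-572 + 305762) - (673 - 1*(-25/7)) = 305190 - (673 + 25/7) = 305190 - 1*4736/7 = 305190 - 4736/7 = 2131594/7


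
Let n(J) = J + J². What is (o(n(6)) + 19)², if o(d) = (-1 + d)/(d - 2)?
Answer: 641601/1600 ≈ 401.00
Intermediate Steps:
o(d) = (-1 + d)/(-2 + d)
(o(n(6)) + 19)² = ((-1 + 6*(1 + 6))/(-2 + 6*(1 + 6)) + 19)² = ((-1 + 6*7)/(-2 + 6*7) + 19)² = ((-1 + 42)/(-2 + 42) + 19)² = (41/40 + 19)² = (801/40)² = 641601/1600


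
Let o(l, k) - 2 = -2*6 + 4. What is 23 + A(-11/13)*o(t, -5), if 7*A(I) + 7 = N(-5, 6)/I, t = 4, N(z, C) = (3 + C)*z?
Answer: -1277/77 ≈ -16.584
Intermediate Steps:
N(z, C) = z*(3 + C)
o(l, k) = -6 (o(l, k) = 2 + (-2*6 + 4) = 2 + (-12 + 4) = 2 - 8 = -6)
A(I) = -1 - 45/(7*I) (A(I) = -1 + ((-5*(3 + 6))/I)/7 = -1 + ((-5*9)/I)/7 = -1 + (-45/I)/7 = -1 - 45/(7*I))
23 + A(-11/13)*o(t, -5) = 23 + ((-45/7 - (-11)/13)/((-11/13)))*(-6) = 23 + ((-45/7 - (-11)/13)/((-11*1/13)))*(-6) = 23 + ((-45/7 - 1*(-11/13))/(-11/13))*(-6) = 23 - 13*(-45/7 + 11/13)/11*(-6) = 23 - 13/11*(-508/91)*(-6) = 23 + (508/77)*(-6) = 23 - 3048/77 = -1277/77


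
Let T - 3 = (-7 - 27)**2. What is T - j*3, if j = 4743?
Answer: -13070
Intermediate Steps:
T = 1159 (T = 3 + (-7 - 27)**2 = 3 + (-34)**2 = 3 + 1156 = 1159)
T - j*3 = 1159 - 4743*3 = 1159 - 1*14229 = 1159 - 14229 = -13070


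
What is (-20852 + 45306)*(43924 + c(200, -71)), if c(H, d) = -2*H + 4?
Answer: 1064433712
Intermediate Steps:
c(H, d) = 4 - 2*H
(-20852 + 45306)*(43924 + c(200, -71)) = (-20852 + 45306)*(43924 + (4 - 2*200)) = 24454*(43924 + (4 - 400)) = 24454*(43924 - 396) = 24454*43528 = 1064433712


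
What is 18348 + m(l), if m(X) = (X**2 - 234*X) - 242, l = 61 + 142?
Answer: 11813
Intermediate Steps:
l = 203
m(X) = -242 + X**2 - 234*X
18348 + m(l) = 18348 + (-242 + 203**2 - 234*203) = 18348 + (-242 + 41209 - 47502) = 18348 - 6535 = 11813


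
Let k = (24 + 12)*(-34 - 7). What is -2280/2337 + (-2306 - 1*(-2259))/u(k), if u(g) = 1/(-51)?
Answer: 98237/41 ≈ 2396.0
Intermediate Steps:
k = -1476 (k = 36*(-41) = -1476)
u(g) = -1/51
-2280/2337 + (-2306 - 1*(-2259))/u(k) = -2280/2337 + (-2306 - 1*(-2259))/(-1/51) = -2280*1/2337 + (-2306 + 2259)*(-51) = -40/41 - 47*(-51) = -40/41 + 2397 = 98237/41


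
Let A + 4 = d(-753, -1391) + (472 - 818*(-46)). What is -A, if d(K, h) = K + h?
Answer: -35952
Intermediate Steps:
A = 35952 (A = -4 + ((-753 - 1391) + (472 - 818*(-46))) = -4 + (-2144 + (472 + 37628)) = -4 + (-2144 + 38100) = -4 + 35956 = 35952)
-A = -1*35952 = -35952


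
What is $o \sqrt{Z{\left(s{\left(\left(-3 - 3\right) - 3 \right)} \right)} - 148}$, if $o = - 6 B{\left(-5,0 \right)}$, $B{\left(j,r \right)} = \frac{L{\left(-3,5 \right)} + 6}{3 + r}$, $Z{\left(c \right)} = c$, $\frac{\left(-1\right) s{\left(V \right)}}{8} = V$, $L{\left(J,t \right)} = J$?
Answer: $- 12 i \sqrt{19} \approx - 52.307 i$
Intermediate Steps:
$s{\left(V \right)} = - 8 V$
$B{\left(j,r \right)} = \frac{3}{3 + r}$ ($B{\left(j,r \right)} = \frac{-3 + 6}{3 + r} = \frac{3}{3 + r}$)
$o = -6$ ($o = - 6 \frac{3}{3 + 0} = - 6 \cdot \frac{3}{3} = - 6 \cdot 3 \cdot \frac{1}{3} = \left(-6\right) 1 = -6$)
$o \sqrt{Z{\left(s{\left(\left(-3 - 3\right) - 3 \right)} \right)} - 148} = - 6 \sqrt{- 8 \left(\left(-3 - 3\right) - 3\right) - 148} = - 6 \sqrt{- 8 \left(-6 - 3\right) - 148} = - 6 \sqrt{\left(-8\right) \left(-9\right) - 148} = - 6 \sqrt{72 - 148} = - 6 \sqrt{-76} = - 6 \cdot 2 i \sqrt{19} = - 12 i \sqrt{19}$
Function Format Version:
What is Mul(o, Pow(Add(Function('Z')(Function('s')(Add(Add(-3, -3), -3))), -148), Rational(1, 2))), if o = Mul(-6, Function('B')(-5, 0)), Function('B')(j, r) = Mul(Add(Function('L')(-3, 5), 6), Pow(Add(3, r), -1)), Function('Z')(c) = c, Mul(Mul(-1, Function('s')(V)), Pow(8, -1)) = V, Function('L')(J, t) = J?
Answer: Mul(-12, I, Pow(19, Rational(1, 2))) ≈ Mul(-52.307, I)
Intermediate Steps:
Function('s')(V) = Mul(-8, V)
Function('B')(j, r) = Mul(3, Pow(Add(3, r), -1)) (Function('B')(j, r) = Mul(Add(-3, 6), Pow(Add(3, r), -1)) = Mul(3, Pow(Add(3, r), -1)))
o = -6 (o = Mul(-6, Mul(3, Pow(Add(3, 0), -1))) = Mul(-6, Mul(3, Pow(3, -1))) = Mul(-6, Mul(3, Rational(1, 3))) = Mul(-6, 1) = -6)
Mul(o, Pow(Add(Function('Z')(Function('s')(Add(Add(-3, -3), -3))), -148), Rational(1, 2))) = Mul(-6, Pow(Add(Mul(-8, Add(Add(-3, -3), -3)), -148), Rational(1, 2))) = Mul(-6, Pow(Add(Mul(-8, Add(-6, -3)), -148), Rational(1, 2))) = Mul(-6, Pow(Add(Mul(-8, -9), -148), Rational(1, 2))) = Mul(-6, Pow(Add(72, -148), Rational(1, 2))) = Mul(-6, Pow(-76, Rational(1, 2))) = Mul(-6, Mul(2, I, Pow(19, Rational(1, 2)))) = Mul(-12, I, Pow(19, Rational(1, 2)))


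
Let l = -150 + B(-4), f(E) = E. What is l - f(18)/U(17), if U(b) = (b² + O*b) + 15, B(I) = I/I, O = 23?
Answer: -103573/695 ≈ -149.03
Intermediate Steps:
B(I) = 1
U(b) = 15 + b² + 23*b (U(b) = (b² + 23*b) + 15 = 15 + b² + 23*b)
l = -149 (l = -150 + 1 = -149)
l - f(18)/U(17) = -149 - 18/(15 + 17² + 23*17) = -149 - 18/(15 + 289 + 391) = -149 - 18/695 = -103573/695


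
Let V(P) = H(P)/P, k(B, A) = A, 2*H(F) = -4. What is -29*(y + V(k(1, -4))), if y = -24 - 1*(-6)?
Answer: 1015/2 ≈ 507.50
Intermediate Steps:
H(F) = -2 (H(F) = (½)*(-4) = -2)
V(P) = -2/P
y = -18 (y = -24 + 6 = -18)
-29*(y + V(k(1, -4))) = -29*(-18 - 2/(-4)) = -29*(-18 - 2*(-¼)) = -29*(-18 + ½) = -29*(-35/2) = 1015/2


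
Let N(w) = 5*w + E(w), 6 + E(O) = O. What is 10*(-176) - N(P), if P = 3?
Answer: -1772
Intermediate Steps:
E(O) = -6 + O
N(w) = -6 + 6*w (N(w) = 5*w + (-6 + w) = -6 + 6*w)
10*(-176) - N(P) = 10*(-176) - (-6 + 6*3) = -1760 - (-6 + 18) = -1760 - 1*12 = -1760 - 12 = -1772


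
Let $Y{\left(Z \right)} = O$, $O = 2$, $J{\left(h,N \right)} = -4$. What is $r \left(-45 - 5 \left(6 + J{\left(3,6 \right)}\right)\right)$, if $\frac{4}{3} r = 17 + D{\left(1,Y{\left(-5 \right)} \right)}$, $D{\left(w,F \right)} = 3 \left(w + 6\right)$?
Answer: $- \frac{3135}{2} \approx -1567.5$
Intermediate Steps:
$Y{\left(Z \right)} = 2$
$D{\left(w,F \right)} = 18 + 3 w$ ($D{\left(w,F \right)} = 3 \left(6 + w\right) = 18 + 3 w$)
$r = \frac{57}{2}$ ($r = \frac{3 \left(17 + \left(18 + 3 \cdot 1\right)\right)}{4} = \frac{3 \left(17 + \left(18 + 3\right)\right)}{4} = \frac{3 \left(17 + 21\right)}{4} = \frac{3}{4} \cdot 38 = \frac{57}{2} \approx 28.5$)
$r \left(-45 - 5 \left(6 + J{\left(3,6 \right)}\right)\right) = \frac{57 \left(-45 - 5 \left(6 - 4\right)\right)}{2} = \frac{57 \left(-45 - 10\right)}{2} = \frac{57}{2} \left(-55\right) = - \frac{3135}{2}$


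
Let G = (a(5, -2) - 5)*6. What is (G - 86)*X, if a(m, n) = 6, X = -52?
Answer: 4160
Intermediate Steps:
G = 6 (G = (6 - 5)*6 = 1*6 = 6)
(G - 86)*X = (6 - 86)*(-52) = -80*(-52) = 4160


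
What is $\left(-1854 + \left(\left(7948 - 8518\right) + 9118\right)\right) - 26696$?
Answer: $-20002$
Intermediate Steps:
$\left(-1854 + \left(\left(7948 - 8518\right) + 9118\right)\right) - 26696 = \left(-1854 + \left(-570 + 9118\right)\right) - 26696 = \left(-1854 + 8548\right) - 26696 = 6694 - 26696 = -20002$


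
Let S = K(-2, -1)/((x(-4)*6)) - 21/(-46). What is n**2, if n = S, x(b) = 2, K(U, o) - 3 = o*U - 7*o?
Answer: 4489/2116 ≈ 2.1215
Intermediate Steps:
K(U, o) = 3 - 7*o + U*o (K(U, o) = 3 + (o*U - 7*o) = 3 + (U*o - 7*o) = 3 + (-7*o + U*o) = 3 - 7*o + U*o)
S = 67/46 (S = (3 - 7*(-1) - 2*(-1))/((2*6)) - 21/(-46) = (3 + 7 + 2)/12 - 21*(-1/46) = 12*(1/12) + 21/46 = 1 + 21/46 = 67/46 ≈ 1.4565)
n = 67/46 ≈ 1.4565
n**2 = (67/46)**2 = 4489/2116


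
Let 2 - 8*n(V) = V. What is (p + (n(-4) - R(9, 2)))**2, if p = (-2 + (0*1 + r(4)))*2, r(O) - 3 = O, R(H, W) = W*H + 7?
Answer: 3249/16 ≈ 203.06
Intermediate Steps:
R(H, W) = 7 + H*W (R(H, W) = H*W + 7 = 7 + H*W)
n(V) = 1/4 - V/8
r(O) = 3 + O
p = 10 (p = (-2 + (0*1 + (3 + 4)))*2 = (-2 + (0 + 7))*2 = (-2 + 7)*2 = 5*2 = 10)
(p + (n(-4) - R(9, 2)))**2 = (10 + ((1/4 - 1/8*(-4)) - (7 + 9*2)))**2 = (10 + ((1/4 + 1/2) - (7 + 18)))**2 = (10 + (3/4 - 1*25))**2 = (10 + (3/4 - 25))**2 = (10 - 97/4)**2 = (-57/4)**2 = 3249/16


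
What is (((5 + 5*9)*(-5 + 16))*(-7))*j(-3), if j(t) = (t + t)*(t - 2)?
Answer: -115500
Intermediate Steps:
j(t) = 2*t*(-2 + t) (j(t) = (2*t)*(-2 + t) = 2*t*(-2 + t))
(((5 + 5*9)*(-5 + 16))*(-7))*j(-3) = (((5 + 5*9)*(-5 + 16))*(-7))*(2*(-3)*(-2 - 3)) = (((5 + 45)*11)*(-7))*(2*(-3)*(-5)) = ((50*11)*(-7))*30 = (550*(-7))*30 = -3850*30 = -115500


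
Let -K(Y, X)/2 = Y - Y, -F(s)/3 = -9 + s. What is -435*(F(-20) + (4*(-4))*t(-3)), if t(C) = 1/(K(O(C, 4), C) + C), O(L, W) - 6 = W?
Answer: -40165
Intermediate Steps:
F(s) = 27 - 3*s (F(s) = -3*(-9 + s) = 27 - 3*s)
O(L, W) = 6 + W
K(Y, X) = 0 (K(Y, X) = -2*(Y - Y) = -2*0 = 0)
t(C) = 1/C (t(C) = 1/(0 + C) = 1/C)
-435*(F(-20) + (4*(-4))*t(-3)) = -435*((27 - 3*(-20)) + (4*(-4))/(-3)) = -435*((27 + 60) - 16*(-⅓)) = -435*(87 + 16/3) = -435*277/3 = -40165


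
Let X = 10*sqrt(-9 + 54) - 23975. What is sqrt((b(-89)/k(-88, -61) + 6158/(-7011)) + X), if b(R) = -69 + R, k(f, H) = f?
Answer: sqrt(-63373076203327 + 79301981880*sqrt(5))/51414 ≈ 154.62*I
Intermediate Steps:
X = -23975 + 30*sqrt(5) (X = 10*sqrt(45) - 23975 = 10*(3*sqrt(5)) - 23975 = 30*sqrt(5) - 23975 = -23975 + 30*sqrt(5) ≈ -23908.)
sqrt((b(-89)/k(-88, -61) + 6158/(-7011)) + X) = sqrt(((-69 - 89)/(-88) + 6158/(-7011)) + (-23975 + 30*sqrt(5))) = sqrt((-158*(-1/88) + 6158*(-1/7011)) + (-23975 + 30*sqrt(5))) = sqrt((79/44 - 6158/7011) + (-23975 + 30*sqrt(5))) = sqrt(282917/308484 + (-23975 + 30*sqrt(5))) = sqrt(-7395620983/308484 + 30*sqrt(5))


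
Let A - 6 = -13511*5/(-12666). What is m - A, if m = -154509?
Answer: -1957154545/12666 ≈ -1.5452e+5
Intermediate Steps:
A = 143551/12666 (A = 6 - 13511*5/(-12666) = 6 - 67555*(-1/12666) = 6 + 67555/12666 = 143551/12666 ≈ 11.334)
m - A = -154509 - 1*143551/12666 = -154509 - 143551/12666 = -1957154545/12666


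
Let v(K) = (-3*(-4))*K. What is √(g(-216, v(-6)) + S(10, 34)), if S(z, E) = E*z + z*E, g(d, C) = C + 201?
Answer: √809 ≈ 28.443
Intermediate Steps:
v(K) = 12*K
g(d, C) = 201 + C
S(z, E) = 2*E*z (S(z, E) = E*z + E*z = 2*E*z)
√(g(-216, v(-6)) + S(10, 34)) = √((201 + 12*(-6)) + 2*34*10) = √((201 - 72) + 680) = √(129 + 680) = √809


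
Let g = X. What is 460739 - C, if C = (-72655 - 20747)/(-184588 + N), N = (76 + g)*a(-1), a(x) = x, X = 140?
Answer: 42573158377/92402 ≈ 4.6074e+5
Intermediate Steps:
g = 140
N = -216 (N = (76 + 140)*(-1) = 216*(-1) = -216)
C = 46701/92402 (C = (-72655 - 20747)/(-184588 - 216) = -93402/(-184804) = -93402*(-1/184804) = 46701/92402 ≈ 0.50541)
460739 - C = 460739 - 1*46701/92402 = 460739 - 46701/92402 = 42573158377/92402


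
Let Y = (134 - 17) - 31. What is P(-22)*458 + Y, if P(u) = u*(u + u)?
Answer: 443430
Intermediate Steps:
P(u) = 2*u² (P(u) = u*(2*u) = 2*u²)
Y = 86 (Y = 117 - 31 = 86)
P(-22)*458 + Y = (2*(-22)²)*458 + 86 = (2*484)*458 + 86 = 968*458 + 86 = 443344 + 86 = 443430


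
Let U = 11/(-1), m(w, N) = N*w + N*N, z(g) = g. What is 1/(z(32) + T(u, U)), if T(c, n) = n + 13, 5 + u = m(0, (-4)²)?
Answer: 1/34 ≈ 0.029412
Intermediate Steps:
m(w, N) = N² + N*w (m(w, N) = N*w + N² = N² + N*w)
U = -11 (U = 11*(-1) = -11)
u = 251 (u = -5 + (-4)²*((-4)² + 0) = -5 + 16*(16 + 0) = -5 + 16*16 = -5 + 256 = 251)
T(c, n) = 13 + n
1/(z(32) + T(u, U)) = 1/(32 + (13 - 11)) = 1/(32 + 2) = 1/34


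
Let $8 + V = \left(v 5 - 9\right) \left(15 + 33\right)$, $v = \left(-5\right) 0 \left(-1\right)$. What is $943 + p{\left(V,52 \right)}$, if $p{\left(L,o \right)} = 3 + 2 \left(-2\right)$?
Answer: $942$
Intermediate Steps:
$v = 0$ ($v = 0 \left(-1\right) = 0$)
$V = -440$ ($V = -8 + \left(0 \cdot 5 - 9\right) \left(15 + 33\right) = -8 + \left(0 - 9\right) 48 = -8 - 432 = -440$)
$p{\left(L,o \right)} = -1$ ($p{\left(L,o \right)} = 3 - 4 = -1$)
$943 + p{\left(V,52 \right)} = 943 - 1 = 942$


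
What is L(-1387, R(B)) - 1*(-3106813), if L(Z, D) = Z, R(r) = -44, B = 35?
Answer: 3105426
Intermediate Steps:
L(-1387, R(B)) - 1*(-3106813) = -1387 - 1*(-3106813) = -1387 + 3106813 = 3105426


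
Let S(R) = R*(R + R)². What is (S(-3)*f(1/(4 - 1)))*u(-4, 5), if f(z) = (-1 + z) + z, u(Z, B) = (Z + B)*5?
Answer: 180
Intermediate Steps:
u(Z, B) = 5*B + 5*Z (u(Z, B) = (B + Z)*5 = 5*B + 5*Z)
f(z) = -1 + 2*z
S(R) = 4*R³ (S(R) = R*(2*R)² = R*(4*R²) = 4*R³)
(S(-3)*f(1/(4 - 1)))*u(-4, 5) = ((4*(-3)³)*(-1 + 2/(4 - 1)))*(5*5 + 5*(-4)) = ((4*(-27))*(-1 + 2/3))*(25 - 20) = -108*(-1 + 2*(⅓))*5 = -108*(-1 + ⅔)*5 = -108*(-⅓)*5 = 36*5 = 180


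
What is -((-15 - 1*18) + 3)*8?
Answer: 240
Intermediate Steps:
-((-15 - 1*18) + 3)*8 = -((-15 - 18) + 3)*8 = -(-33 + 3)*8 = -(-30)*8 = -1*(-240) = 240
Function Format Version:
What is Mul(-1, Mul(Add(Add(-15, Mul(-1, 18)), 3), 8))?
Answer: 240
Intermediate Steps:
Mul(-1, Mul(Add(Add(-15, Mul(-1, 18)), 3), 8)) = Mul(-1, Mul(Add(Add(-15, -18), 3), 8)) = Mul(-1, Mul(Add(-33, 3), 8)) = Mul(-1, Mul(-30, 8)) = Mul(-1, -240) = 240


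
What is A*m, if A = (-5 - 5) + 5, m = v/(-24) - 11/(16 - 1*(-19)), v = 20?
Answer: 241/42 ≈ 5.7381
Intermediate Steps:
m = -241/210 (m = 20/(-24) - 11/(16 - 1*(-19)) = 20*(-1/24) - 11/(16 + 19) = -⅚ - 11/35 = -241/210 ≈ -1.1476)
A = -5 (A = -10 + 5 = -5)
A*m = -5*(-241/210) = 241/42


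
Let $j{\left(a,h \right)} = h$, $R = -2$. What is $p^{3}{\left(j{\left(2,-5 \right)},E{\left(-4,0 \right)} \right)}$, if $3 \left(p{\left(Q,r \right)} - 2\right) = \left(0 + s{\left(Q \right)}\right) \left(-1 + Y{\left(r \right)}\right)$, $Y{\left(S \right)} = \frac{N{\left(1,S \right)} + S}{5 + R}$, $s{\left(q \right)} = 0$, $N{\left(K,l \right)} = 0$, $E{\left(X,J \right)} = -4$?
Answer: $8$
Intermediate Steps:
$Y{\left(S \right)} = \frac{S}{3}$ ($Y{\left(S \right)} = \frac{0 + S}{5 - 2} = \frac{S}{3}$)
$p{\left(Q,r \right)} = 2$ ($p{\left(Q,r \right)} = 2 + \frac{\left(0 + 0\right) \left(-1 + \frac{r}{3}\right)}{3} = 2 + \frac{0 \left(-1 + \frac{r}{3}\right)}{3} = 2 + \frac{1}{3} \cdot 0 = 2 + 0 = 2$)
$p^{3}{\left(j{\left(2,-5 \right)},E{\left(-4,0 \right)} \right)} = 2^{3} = 8$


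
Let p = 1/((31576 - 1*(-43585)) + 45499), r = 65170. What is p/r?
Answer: 1/7863412200 ≈ 1.2717e-10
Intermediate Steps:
p = 1/120660 (p = 1/((31576 + 43585) + 45499) = 1/(75161 + 45499) = 1/120660 ≈ 8.2878e-6)
p/r = (1/120660)/65170 = (1/120660)*(1/65170) = 1/7863412200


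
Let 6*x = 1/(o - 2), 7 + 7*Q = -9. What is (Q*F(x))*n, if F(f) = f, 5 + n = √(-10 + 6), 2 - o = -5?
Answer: 8/21 - 16*I/105 ≈ 0.38095 - 0.15238*I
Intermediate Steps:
o = 7 (o = 2 - 1*(-5) = 2 + 5 = 7)
Q = -16/7 (Q = -1 + (⅐)*(-9) = -1 - 9/7 = -16/7 ≈ -2.2857)
n = -5 + 2*I (n = -5 + √(-10 + 6) = -5 + √(-4) = -5 + 2*I ≈ -5.0 + 2.0*I)
x = 1/30 (x = 1/(6*(7 - 2)) = (⅙)/5 = (⅙)*(⅕) = 1/30 ≈ 0.033333)
(Q*F(x))*n = (-16/7*1/30)*(-5 + 2*I) = -8*(-5 + 2*I)/105 = 8/21 - 16*I/105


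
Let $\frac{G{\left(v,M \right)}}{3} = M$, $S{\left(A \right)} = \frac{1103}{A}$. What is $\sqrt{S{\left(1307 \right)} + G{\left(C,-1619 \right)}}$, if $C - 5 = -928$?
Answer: $\frac{2 i \sqrt{2073880943}}{1307} \approx 69.686 i$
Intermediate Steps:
$C = -923$ ($C = 5 - 928 = -923$)
$G{\left(v,M \right)} = 3 M$
$\sqrt{S{\left(1307 \right)} + G{\left(C,-1619 \right)}} = \sqrt{\frac{1103}{1307} + 3 \left(-1619\right)} = \sqrt{1103 \cdot \frac{1}{1307} - 4857} = \sqrt{\frac{1103}{1307} - 4857} = \sqrt{- \frac{6346996}{1307}} = \frac{2 i \sqrt{2073880943}}{1307}$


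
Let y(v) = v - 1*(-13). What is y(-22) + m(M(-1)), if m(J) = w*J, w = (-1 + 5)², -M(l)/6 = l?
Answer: 87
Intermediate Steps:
M(l) = -6*l
w = 16 (w = 4² = 16)
y(v) = 13 + v (y(v) = v + 13 = 13 + v)
m(J) = 16*J
y(-22) + m(M(-1)) = (13 - 22) + 16*(-6*(-1)) = -9 + 16*6 = -9 + 96 = 87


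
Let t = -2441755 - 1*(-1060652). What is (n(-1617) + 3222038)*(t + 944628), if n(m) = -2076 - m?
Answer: -1406138694025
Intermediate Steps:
t = -1381103 (t = -2441755 + 1060652 = -1381103)
(n(-1617) + 3222038)*(t + 944628) = ((-2076 - 1*(-1617)) + 3222038)*(-1381103 + 944628) = ((-2076 + 1617) + 3222038)*(-436475) = (-459 + 3222038)*(-436475) = 3221579*(-436475) = -1406138694025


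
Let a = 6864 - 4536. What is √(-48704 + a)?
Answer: 2*I*√11594 ≈ 215.35*I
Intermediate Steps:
a = 2328
√(-48704 + a) = √(-48704 + 2328) = √(-46376) = 2*I*√11594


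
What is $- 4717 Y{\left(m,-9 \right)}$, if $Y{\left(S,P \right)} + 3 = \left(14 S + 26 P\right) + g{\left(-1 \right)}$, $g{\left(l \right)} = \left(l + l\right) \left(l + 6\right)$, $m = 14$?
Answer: $240567$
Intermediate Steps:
$g{\left(l \right)} = 2 l \left(6 + l\right)$
$Y{\left(S,P \right)} = -13 + 14 S + 26 P$ ($Y{\left(S,P \right)} = -3 + \left(\left(14 S + 26 P\right) + 2 \left(-1\right) \left(6 - 1\right)\right) = -3 + \left(\left(14 S + 26 P\right) + 2 \left(-1\right) 5\right) = -3 - \left(10 - 26 P - 14 S\right) = -3 + \left(-10 + 14 S + 26 P\right) = -13 + 14 S + 26 P$)
$- 4717 Y{\left(m,-9 \right)} = - 4717 \left(-13 + 14 \cdot 14 + 26 \left(-9\right)\right) = - 4717 \left(-13 + 196 - 234\right) = \left(-4717\right) \left(-51\right) = 240567$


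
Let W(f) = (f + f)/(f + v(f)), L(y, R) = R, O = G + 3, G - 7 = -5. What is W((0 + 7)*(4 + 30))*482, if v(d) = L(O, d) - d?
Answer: 964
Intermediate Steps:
G = 2 (G = 7 - 5 = 2)
O = 5 (O = 2 + 3 = 5)
v(d) = 0 (v(d) = d - d = 0)
W(f) = 2 (W(f) = (f + f)/(f + 0) = (2*f)/f = 2)
W((0 + 7)*(4 + 30))*482 = 2*482 = 964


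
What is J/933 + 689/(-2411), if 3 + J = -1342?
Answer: -3885632/2249463 ≈ -1.7274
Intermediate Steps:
J = -1345 (J = -3 - 1342 = -1345)
J/933 + 689/(-2411) = -1345/933 + 689/(-2411) = -1345*1/933 + 689*(-1/2411) = -1345/933 - 689/2411 = -3885632/2249463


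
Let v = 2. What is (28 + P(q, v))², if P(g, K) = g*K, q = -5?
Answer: 324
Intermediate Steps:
P(g, K) = K*g
(28 + P(q, v))² = (28 + 2*(-5))² = (28 - 10)² = 18² = 324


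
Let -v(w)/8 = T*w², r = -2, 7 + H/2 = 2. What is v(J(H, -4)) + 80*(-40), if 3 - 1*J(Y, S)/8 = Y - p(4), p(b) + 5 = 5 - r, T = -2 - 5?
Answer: 803200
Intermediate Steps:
H = -10 (H = -14 + 2*2 = -14 + 4 = -10)
T = -7
p(b) = 2 (p(b) = -5 + (5 - 1*(-2)) = -5 + (5 + 2) = -5 + 7 = 2)
J(Y, S) = 40 - 8*Y (J(Y, S) = 24 - 8*(Y - 1*2) = 24 - 8*(Y - 2) = 24 - 8*(-2 + Y) = 24 + (16 - 8*Y) = 40 - 8*Y)
v(w) = 56*w² (v(w) = -(-56)*w² = 56*w²)
v(J(H, -4)) + 80*(-40) = 56*(40 - 8*(-10))² + 80*(-40) = 56*(40 + 80)² - 3200 = 56*120² - 3200 = 56*14400 - 3200 = 806400 - 3200 = 803200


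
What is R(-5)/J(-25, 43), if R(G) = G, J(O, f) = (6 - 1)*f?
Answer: -1/43 ≈ -0.023256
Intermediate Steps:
J(O, f) = 5*f
R(-5)/J(-25, 43) = -5/(5*43) = -5/215 = -5*1/215 = -1/43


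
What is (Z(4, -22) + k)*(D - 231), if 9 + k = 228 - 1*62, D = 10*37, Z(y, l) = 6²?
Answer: 26827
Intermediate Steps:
Z(y, l) = 36
D = 370
k = 157 (k = -9 + (228 - 1*62) = -9 + (228 - 62) = -9 + 166 = 157)
(Z(4, -22) + k)*(D - 231) = (36 + 157)*(370 - 231) = 193*139 = 26827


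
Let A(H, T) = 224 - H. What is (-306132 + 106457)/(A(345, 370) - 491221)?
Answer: 199675/491342 ≈ 0.40639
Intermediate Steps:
(-306132 + 106457)/(A(345, 370) - 491221) = (-306132 + 106457)/((224 - 1*345) - 491221) = -199675/((224 - 345) - 491221) = -199675/(-121 - 491221) = -199675/(-491342) = -199675*(-1/491342) = 199675/491342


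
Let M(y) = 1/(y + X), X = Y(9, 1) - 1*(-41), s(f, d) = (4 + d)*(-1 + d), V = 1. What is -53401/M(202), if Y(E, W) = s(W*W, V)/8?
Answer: -12976443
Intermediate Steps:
s(f, d) = (-1 + d)*(4 + d)
Y(E, W) = 0 (Y(E, W) = (-4 + 1**2 + 3*1)/8 = (-4 + 1 + 3)*(1/8) = 0*(1/8) = 0)
X = 41 (X = 0 - 1*(-41) = 0 + 41 = 41)
M(y) = 1/(41 + y) (M(y) = 1/(y + 41) = 1/(41 + y))
-53401/M(202) = -53401/(1/(41 + 202)) = -53401/(1/243) = -53401/1/243 = -53401*243 = -12976443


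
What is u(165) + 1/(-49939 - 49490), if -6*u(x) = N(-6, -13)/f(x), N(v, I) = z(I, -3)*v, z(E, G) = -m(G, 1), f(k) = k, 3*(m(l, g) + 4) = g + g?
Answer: 6023/298287 ≈ 0.020192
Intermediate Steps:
m(l, g) = -4 + 2*g/3 (m(l, g) = -4 + (g + g)/3 = -4 + (2*g)/3 = -4 + 2*g/3)
z(E, G) = 10/3 (z(E, G) = -(-4 + (2/3)*1) = -(-4 + 2/3) = -1*(-10/3) = 10/3)
N(v, I) = 10*v/3
u(x) = 10/(3*x) (u(x) = -(10/3)*(-6)/(6*x) = -(-10)/(3*x) = 10/(3*x))
u(165) + 1/(-49939 - 49490) = (10/3)/165 + 1/(-49939 - 49490) = (10/3)*(1/165) + 1/(-99429) = 2/99 - 1/99429 = 6023/298287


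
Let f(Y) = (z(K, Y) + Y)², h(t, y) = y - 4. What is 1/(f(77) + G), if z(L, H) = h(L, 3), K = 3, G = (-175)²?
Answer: 1/36401 ≈ 2.7472e-5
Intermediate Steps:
h(t, y) = -4 + y
G = 30625
z(L, H) = -1 (z(L, H) = -4 + 3 = -1)
f(Y) = (-1 + Y)²
1/(f(77) + G) = 1/((-1 + 77)² + 30625) = 1/(76² + 30625) = 1/(5776 + 30625) = 1/36401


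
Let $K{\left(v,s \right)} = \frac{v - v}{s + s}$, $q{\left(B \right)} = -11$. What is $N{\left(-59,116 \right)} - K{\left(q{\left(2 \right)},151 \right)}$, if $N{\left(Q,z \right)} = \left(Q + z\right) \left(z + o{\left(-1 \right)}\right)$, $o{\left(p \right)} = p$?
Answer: $6555$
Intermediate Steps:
$N{\left(Q,z \right)} = \left(-1 + z\right) \left(Q + z\right)$ ($N{\left(Q,z \right)} = \left(Q + z\right) \left(z - 1\right) = \left(Q + z\right) \left(-1 + z\right) = \left(-1 + z\right) \left(Q + z\right)$)
$K{\left(v,s \right)} = 0$ ($K{\left(v,s \right)} = \frac{0}{2 s} = 0 \frac{1}{2 s} = 0$)
$N{\left(-59,116 \right)} - K{\left(q{\left(2 \right)},151 \right)} = \left(116^{2} - -59 - 116 - 6844\right) - 0 = \left(13456 + 59 - 116 - 6844\right) + 0 = 6555 + 0 = 6555$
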